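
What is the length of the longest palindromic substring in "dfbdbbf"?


Input: "dfbdbbf"
Checking substrings for palindromes:
  [2:5] "bdb" (len 3) => palindrome
  [4:6] "bb" (len 2) => palindrome
Longest palindromic substring: "bdb" with length 3

3


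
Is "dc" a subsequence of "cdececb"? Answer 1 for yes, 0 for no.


Check if "dc" is a subsequence of "cdececb"
Greedy scan:
  Position 0 ('c'): no match needed
  Position 1 ('d'): matches sub[0] = 'd'
  Position 2 ('e'): no match needed
  Position 3 ('c'): matches sub[1] = 'c'
  Position 4 ('e'): no match needed
  Position 5 ('c'): no match needed
  Position 6 ('b'): no match needed
All 2 characters matched => is a subsequence

1


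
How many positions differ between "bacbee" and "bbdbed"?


Comparing "bacbee" and "bbdbed" position by position:
  Position 0: 'b' vs 'b' => same
  Position 1: 'a' vs 'b' => DIFFER
  Position 2: 'c' vs 'd' => DIFFER
  Position 3: 'b' vs 'b' => same
  Position 4: 'e' vs 'e' => same
  Position 5: 'e' vs 'd' => DIFFER
Positions that differ: 3

3


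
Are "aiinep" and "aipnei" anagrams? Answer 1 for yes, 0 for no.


Strings: "aiinep", "aipnei"
Sorted first:  aeiinp
Sorted second: aeiinp
Sorted forms match => anagrams

1


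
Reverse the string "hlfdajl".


Input: hlfdajl
Reading characters right to left:
  Position 6: 'l'
  Position 5: 'j'
  Position 4: 'a'
  Position 3: 'd'
  Position 2: 'f'
  Position 1: 'l'
  Position 0: 'h'
Reversed: ljadflh

ljadflh


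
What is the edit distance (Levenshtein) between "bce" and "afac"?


Computing edit distance: "bce" -> "afac"
DP table:
           a    f    a    c
      0    1    2    3    4
  b   1    1    2    3    4
  c   2    2    2    3    3
  e   3    3    3    3    4
Edit distance = dp[3][4] = 4

4


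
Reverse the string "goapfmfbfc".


Input: goapfmfbfc
Reading characters right to left:
  Position 9: 'c'
  Position 8: 'f'
  Position 7: 'b'
  Position 6: 'f'
  Position 5: 'm'
  Position 4: 'f'
  Position 3: 'p'
  Position 2: 'a'
  Position 1: 'o'
  Position 0: 'g'
Reversed: cfbfmfpaog

cfbfmfpaog


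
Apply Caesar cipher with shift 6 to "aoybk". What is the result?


Caesar cipher: shift "aoybk" by 6
  'a' (pos 0) + 6 = pos 6 = 'g'
  'o' (pos 14) + 6 = pos 20 = 'u'
  'y' (pos 24) + 6 = pos 4 = 'e'
  'b' (pos 1) + 6 = pos 7 = 'h'
  'k' (pos 10) + 6 = pos 16 = 'q'
Result: guehq

guehq


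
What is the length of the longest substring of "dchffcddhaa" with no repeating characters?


Input: "dchffcddhaa"
Sliding window (track last position of each char):
  Position 0 ('d'): window [0,0] length 1 -- new best
  Position 1 ('c'): window [0,1] length 2 -- new best
  Position 2 ('h'): window [0,2] length 3 -- new best
  Position 3 ('f'): window [0,3] length 4 -- new best
  Position 4 ('f'): repeat (last at 3), move window start to 4
  Position 4 ('f'): window [4,4] length 1
  Position 5 ('c'): window [4,5] length 2
  Position 6 ('d'): window [4,6] length 3
  Position 7 ('d'): repeat (last at 6), move window start to 7
  Position 7 ('d'): window [7,7] length 1
  Position 8 ('h'): window [7,8] length 2
  Position 9 ('a'): window [7,9] length 3
  Position 10 ('a'): repeat (last at 9), move window start to 10
  Position 10 ('a'): window [10,10] length 1
Longest substring with no repeats: "dchf" with length 4

4


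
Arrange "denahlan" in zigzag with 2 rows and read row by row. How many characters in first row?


Zigzag "denahlan" into 2 rows:
Placing characters:
  'd' => row 0
  'e' => row 1
  'n' => row 0
  'a' => row 1
  'h' => row 0
  'l' => row 1
  'a' => row 0
  'n' => row 1
Rows:
  Row 0: "dnha"
  Row 1: "ealn"
First row length: 4

4


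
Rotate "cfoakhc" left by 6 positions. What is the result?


Input: "cfoakhc", rotate left by 6
First 6 characters: "cfoakh"
Remaining characters: "c"
Concatenate remaining + first: "c" + "cfoakh" = "ccfoakh"

ccfoakh


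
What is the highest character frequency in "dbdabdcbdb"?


Input: dbdabdcbdb
Character counts:
  'a': 1
  'b': 4
  'c': 1
  'd': 4
Maximum frequency: 4

4


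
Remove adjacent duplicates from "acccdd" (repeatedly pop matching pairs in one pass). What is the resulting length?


Input: acccdd
Stack-based adjacent duplicate removal:
  Read 'a': push. Stack: a
  Read 'c': push. Stack: ac
  Read 'c': matches stack top 'c' => pop. Stack: a
  Read 'c': push. Stack: ac
  Read 'd': push. Stack: acd
  Read 'd': matches stack top 'd' => pop. Stack: ac
Final stack: "ac" (length 2)

2


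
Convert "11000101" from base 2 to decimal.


Input: "11000101" in base 2
Positional expansion:
  Digit '1' (value 1) x 2^7 = 128
  Digit '1' (value 1) x 2^6 = 64
  Digit '0' (value 0) x 2^5 = 0
  Digit '0' (value 0) x 2^4 = 0
  Digit '0' (value 0) x 2^3 = 0
  Digit '1' (value 1) x 2^2 = 4
  Digit '0' (value 0) x 2^1 = 0
  Digit '1' (value 1) x 2^0 = 1
Sum = 197

197


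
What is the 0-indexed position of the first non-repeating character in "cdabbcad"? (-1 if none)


Input: cdabbcad
Character frequencies:
  'a': 2
  'b': 2
  'c': 2
  'd': 2
Scanning left to right for freq == 1:
  Position 0 ('c'): freq=2, skip
  Position 1 ('d'): freq=2, skip
  Position 2 ('a'): freq=2, skip
  Position 3 ('b'): freq=2, skip
  Position 4 ('b'): freq=2, skip
  Position 5 ('c'): freq=2, skip
  Position 6 ('a'): freq=2, skip
  Position 7 ('d'): freq=2, skip
  No unique character found => answer = -1

-1


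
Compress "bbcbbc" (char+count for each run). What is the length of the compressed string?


Input: bbcbbc
Runs:
  'b' x 2 => "b2"
  'c' x 1 => "c1"
  'b' x 2 => "b2"
  'c' x 1 => "c1"
Compressed: "b2c1b2c1"
Compressed length: 8

8


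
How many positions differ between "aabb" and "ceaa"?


Comparing "aabb" and "ceaa" position by position:
  Position 0: 'a' vs 'c' => DIFFER
  Position 1: 'a' vs 'e' => DIFFER
  Position 2: 'b' vs 'a' => DIFFER
  Position 3: 'b' vs 'a' => DIFFER
Positions that differ: 4

4


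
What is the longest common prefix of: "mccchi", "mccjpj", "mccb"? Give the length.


Words: mccchi, mccjpj, mccb
  Position 0: all 'm' => match
  Position 1: all 'c' => match
  Position 2: all 'c' => match
  Position 3: ('c', 'j', 'b') => mismatch, stop
LCP = "mcc" (length 3)

3


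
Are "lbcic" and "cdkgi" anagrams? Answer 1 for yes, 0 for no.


Strings: "lbcic", "cdkgi"
Sorted first:  bccil
Sorted second: cdgik
Differ at position 0: 'b' vs 'c' => not anagrams

0


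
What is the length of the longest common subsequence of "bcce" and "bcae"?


LCS of "bcce" and "bcae"
DP table:
           b    c    a    e
      0    0    0    0    0
  b   0    1    1    1    1
  c   0    1    2    2    2
  c   0    1    2    2    2
  e   0    1    2    2    3
LCS length = dp[4][4] = 3

3


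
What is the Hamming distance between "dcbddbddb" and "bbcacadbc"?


Comparing "dcbddbddb" and "bbcacadbc" position by position:
  Position 0: 'd' vs 'b' => differ
  Position 1: 'c' vs 'b' => differ
  Position 2: 'b' vs 'c' => differ
  Position 3: 'd' vs 'a' => differ
  Position 4: 'd' vs 'c' => differ
  Position 5: 'b' vs 'a' => differ
  Position 6: 'd' vs 'd' => same
  Position 7: 'd' vs 'b' => differ
  Position 8: 'b' vs 'c' => differ
Total differences (Hamming distance): 8

8


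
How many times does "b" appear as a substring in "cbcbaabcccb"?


Searching for "b" in "cbcbaabcccb"
Scanning each position:
  Position 0: "c" => no
  Position 1: "b" => MATCH
  Position 2: "c" => no
  Position 3: "b" => MATCH
  Position 4: "a" => no
  Position 5: "a" => no
  Position 6: "b" => MATCH
  Position 7: "c" => no
  Position 8: "c" => no
  Position 9: "c" => no
  Position 10: "b" => MATCH
Total occurrences: 4

4


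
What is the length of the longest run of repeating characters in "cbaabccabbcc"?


Input: "cbaabccabbcc"
Scanning for longest run:
  Position 1 ('b'): new char, reset run to 1
  Position 2 ('a'): new char, reset run to 1
  Position 3 ('a'): continues run of 'a', length=2
  Position 4 ('b'): new char, reset run to 1
  Position 5 ('c'): new char, reset run to 1
  Position 6 ('c'): continues run of 'c', length=2
  Position 7 ('a'): new char, reset run to 1
  Position 8 ('b'): new char, reset run to 1
  Position 9 ('b'): continues run of 'b', length=2
  Position 10 ('c'): new char, reset run to 1
  Position 11 ('c'): continues run of 'c', length=2
Longest run: 'a' with length 2

2


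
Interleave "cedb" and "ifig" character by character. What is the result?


Interleaving "cedb" and "ifig":
  Position 0: 'c' from first, 'i' from second => "ci"
  Position 1: 'e' from first, 'f' from second => "ef"
  Position 2: 'd' from first, 'i' from second => "di"
  Position 3: 'b' from first, 'g' from second => "bg"
Result: ciefdibg

ciefdibg


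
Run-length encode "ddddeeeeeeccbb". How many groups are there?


Input: ddddeeeeeeccbb
Scanning for consecutive runs:
  Group 1: 'd' x 4 (positions 0-3)
  Group 2: 'e' x 6 (positions 4-9)
  Group 3: 'c' x 2 (positions 10-11)
  Group 4: 'b' x 2 (positions 12-13)
Total groups: 4

4


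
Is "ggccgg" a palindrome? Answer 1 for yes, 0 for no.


Input: ggccgg
Reversed: ggccgg
  Compare pos 0 ('g') with pos 5 ('g'): match
  Compare pos 1 ('g') with pos 4 ('g'): match
  Compare pos 2 ('c') with pos 3 ('c'): match
Result: palindrome

1


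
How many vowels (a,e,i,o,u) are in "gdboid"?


Input: gdboid
Checking each character:
  'g' at position 0: consonant
  'd' at position 1: consonant
  'b' at position 2: consonant
  'o' at position 3: vowel (running total: 1)
  'i' at position 4: vowel (running total: 2)
  'd' at position 5: consonant
Total vowels: 2

2


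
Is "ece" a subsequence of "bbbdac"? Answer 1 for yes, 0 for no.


Check if "ece" is a subsequence of "bbbdac"
Greedy scan:
  Position 0 ('b'): no match needed
  Position 1 ('b'): no match needed
  Position 2 ('b'): no match needed
  Position 3 ('d'): no match needed
  Position 4 ('a'): no match needed
  Position 5 ('c'): no match needed
Only matched 0/3 characters => not a subsequence

0


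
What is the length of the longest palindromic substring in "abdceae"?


Input: "abdceae"
Checking substrings for palindromes:
  [4:7] "eae" (len 3) => palindrome
Longest palindromic substring: "eae" with length 3

3


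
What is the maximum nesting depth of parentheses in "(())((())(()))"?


Input: "(())((())(()))"
Tracking depth:
  Position 0 '(': depth becomes 1
  Position 1 '(': depth becomes 2
  Position 2 ')': depth becomes 1
  Position 3 ')': depth becomes 0
  Position 4 '(': depth becomes 1
  Position 5 '(': depth becomes 2
  Position 6 '(': depth becomes 3
  Position 7 ')': depth becomes 2
  Position 8 ')': depth becomes 1
  Position 9 '(': depth becomes 2
  Position 10 '(': depth becomes 3
  Position 11 ')': depth becomes 2
  Position 12 ')': depth becomes 1
  Position 13 ')': depth becomes 0
Maximum depth reached: 3

3


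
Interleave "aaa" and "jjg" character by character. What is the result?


Interleaving "aaa" and "jjg":
  Position 0: 'a' from first, 'j' from second => "aj"
  Position 1: 'a' from first, 'j' from second => "aj"
  Position 2: 'a' from first, 'g' from second => "ag"
Result: ajajag

ajajag


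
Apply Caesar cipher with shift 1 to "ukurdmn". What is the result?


Caesar cipher: shift "ukurdmn" by 1
  'u' (pos 20) + 1 = pos 21 = 'v'
  'k' (pos 10) + 1 = pos 11 = 'l'
  'u' (pos 20) + 1 = pos 21 = 'v'
  'r' (pos 17) + 1 = pos 18 = 's'
  'd' (pos 3) + 1 = pos 4 = 'e'
  'm' (pos 12) + 1 = pos 13 = 'n'
  'n' (pos 13) + 1 = pos 14 = 'o'
Result: vlvseno

vlvseno


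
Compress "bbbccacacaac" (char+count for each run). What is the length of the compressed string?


Input: bbbccacacaac
Runs:
  'b' x 3 => "b3"
  'c' x 2 => "c2"
  'a' x 1 => "a1"
  'c' x 1 => "c1"
  'a' x 1 => "a1"
  'c' x 1 => "c1"
  'a' x 2 => "a2"
  'c' x 1 => "c1"
Compressed: "b3c2a1c1a1c1a2c1"
Compressed length: 16

16


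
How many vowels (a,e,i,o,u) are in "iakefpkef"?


Input: iakefpkef
Checking each character:
  'i' at position 0: vowel (running total: 1)
  'a' at position 1: vowel (running total: 2)
  'k' at position 2: consonant
  'e' at position 3: vowel (running total: 3)
  'f' at position 4: consonant
  'p' at position 5: consonant
  'k' at position 6: consonant
  'e' at position 7: vowel (running total: 4)
  'f' at position 8: consonant
Total vowels: 4

4


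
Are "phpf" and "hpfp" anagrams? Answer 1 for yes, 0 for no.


Strings: "phpf", "hpfp"
Sorted first:  fhpp
Sorted second: fhpp
Sorted forms match => anagrams

1


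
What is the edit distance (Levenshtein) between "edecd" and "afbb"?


Computing edit distance: "edecd" -> "afbb"
DP table:
           a    f    b    b
      0    1    2    3    4
  e   1    1    2    3    4
  d   2    2    2    3    4
  e   3    3    3    3    4
  c   4    4    4    4    4
  d   5    5    5    5    5
Edit distance = dp[5][4] = 5

5


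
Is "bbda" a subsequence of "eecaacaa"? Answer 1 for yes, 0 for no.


Check if "bbda" is a subsequence of "eecaacaa"
Greedy scan:
  Position 0 ('e'): no match needed
  Position 1 ('e'): no match needed
  Position 2 ('c'): no match needed
  Position 3 ('a'): no match needed
  Position 4 ('a'): no match needed
  Position 5 ('c'): no match needed
  Position 6 ('a'): no match needed
  Position 7 ('a'): no match needed
Only matched 0/4 characters => not a subsequence

0


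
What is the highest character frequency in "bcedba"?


Input: bcedba
Character counts:
  'a': 1
  'b': 2
  'c': 1
  'd': 1
  'e': 1
Maximum frequency: 2

2


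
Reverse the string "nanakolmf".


Input: nanakolmf
Reading characters right to left:
  Position 8: 'f'
  Position 7: 'm'
  Position 6: 'l'
  Position 5: 'o'
  Position 4: 'k'
  Position 3: 'a'
  Position 2: 'n'
  Position 1: 'a'
  Position 0: 'n'
Reversed: fmlokanan

fmlokanan


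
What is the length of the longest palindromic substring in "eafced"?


Input: "eafced"
Checking substrings for palindromes:
  No multi-char palindromic substrings found
Longest palindromic substring: "e" with length 1

1


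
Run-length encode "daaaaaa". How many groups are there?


Input: daaaaaa
Scanning for consecutive runs:
  Group 1: 'd' x 1 (positions 0-0)
  Group 2: 'a' x 6 (positions 1-6)
Total groups: 2

2


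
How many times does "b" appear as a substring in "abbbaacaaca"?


Searching for "b" in "abbbaacaaca"
Scanning each position:
  Position 0: "a" => no
  Position 1: "b" => MATCH
  Position 2: "b" => MATCH
  Position 3: "b" => MATCH
  Position 4: "a" => no
  Position 5: "a" => no
  Position 6: "c" => no
  Position 7: "a" => no
  Position 8: "a" => no
  Position 9: "c" => no
  Position 10: "a" => no
Total occurrences: 3

3


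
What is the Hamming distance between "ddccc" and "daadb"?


Comparing "ddccc" and "daadb" position by position:
  Position 0: 'd' vs 'd' => same
  Position 1: 'd' vs 'a' => differ
  Position 2: 'c' vs 'a' => differ
  Position 3: 'c' vs 'd' => differ
  Position 4: 'c' vs 'b' => differ
Total differences (Hamming distance): 4

4


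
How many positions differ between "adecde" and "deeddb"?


Comparing "adecde" and "deeddb" position by position:
  Position 0: 'a' vs 'd' => DIFFER
  Position 1: 'd' vs 'e' => DIFFER
  Position 2: 'e' vs 'e' => same
  Position 3: 'c' vs 'd' => DIFFER
  Position 4: 'd' vs 'd' => same
  Position 5: 'e' vs 'b' => DIFFER
Positions that differ: 4

4


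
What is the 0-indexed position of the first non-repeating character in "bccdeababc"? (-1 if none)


Input: bccdeababc
Character frequencies:
  'a': 2
  'b': 3
  'c': 3
  'd': 1
  'e': 1
Scanning left to right for freq == 1:
  Position 0 ('b'): freq=3, skip
  Position 1 ('c'): freq=3, skip
  Position 2 ('c'): freq=3, skip
  Position 3 ('d'): unique! => answer = 3

3


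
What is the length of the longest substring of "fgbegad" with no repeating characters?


Input: "fgbegad"
Sliding window (track last position of each char):
  Position 0 ('f'): window [0,0] length 1 -- new best
  Position 1 ('g'): window [0,1] length 2 -- new best
  Position 2 ('b'): window [0,2] length 3 -- new best
  Position 3 ('e'): window [0,3] length 4 -- new best
  Position 4 ('g'): repeat (last at 1), move window start to 2
  Position 4 ('g'): window [2,4] length 3
  Position 5 ('a'): window [2,5] length 4
  Position 6 ('d'): window [2,6] length 5 -- new best
Longest substring with no repeats: "begad" with length 5

5


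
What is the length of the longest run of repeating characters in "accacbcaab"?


Input: "accacbcaab"
Scanning for longest run:
  Position 1 ('c'): new char, reset run to 1
  Position 2 ('c'): continues run of 'c', length=2
  Position 3 ('a'): new char, reset run to 1
  Position 4 ('c'): new char, reset run to 1
  Position 5 ('b'): new char, reset run to 1
  Position 6 ('c'): new char, reset run to 1
  Position 7 ('a'): new char, reset run to 1
  Position 8 ('a'): continues run of 'a', length=2
  Position 9 ('b'): new char, reset run to 1
Longest run: 'c' with length 2

2


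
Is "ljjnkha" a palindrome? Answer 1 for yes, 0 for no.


Input: ljjnkha
Reversed: ahknjjl
  Compare pos 0 ('l') with pos 6 ('a'): MISMATCH
  Compare pos 1 ('j') with pos 5 ('h'): MISMATCH
  Compare pos 2 ('j') with pos 4 ('k'): MISMATCH
Result: not a palindrome

0


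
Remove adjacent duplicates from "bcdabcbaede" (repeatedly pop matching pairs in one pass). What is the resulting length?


Input: bcdabcbaede
Stack-based adjacent duplicate removal:
  Read 'b': push. Stack: b
  Read 'c': push. Stack: bc
  Read 'd': push. Stack: bcd
  Read 'a': push. Stack: bcda
  Read 'b': push. Stack: bcdab
  Read 'c': push. Stack: bcdabc
  Read 'b': push. Stack: bcdabcb
  Read 'a': push. Stack: bcdabcba
  Read 'e': push. Stack: bcdabcbae
  Read 'd': push. Stack: bcdabcbaed
  Read 'e': push. Stack: bcdabcbaede
Final stack: "bcdabcbaede" (length 11)

11


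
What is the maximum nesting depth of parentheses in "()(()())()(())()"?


Input: "()(()())()(())()"
Tracking depth:
  Position 0 '(': depth becomes 1
  Position 1 ')': depth becomes 0
  Position 2 '(': depth becomes 1
  Position 3 '(': depth becomes 2
  Position 4 ')': depth becomes 1
  Position 5 '(': depth becomes 2
  Position 6 ')': depth becomes 1
  Position 7 ')': depth becomes 0
  Position 8 '(': depth becomes 1
  Position 9 ')': depth becomes 0
  Position 10 '(': depth becomes 1
  Position 11 '(': depth becomes 2
  Position 12 ')': depth becomes 1
  Position 13 ')': depth becomes 0
  Position 14 '(': depth becomes 1
  Position 15 ')': depth becomes 0
Maximum depth reached: 2

2


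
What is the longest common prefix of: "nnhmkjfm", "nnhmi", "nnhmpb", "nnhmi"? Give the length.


Words: nnhmkjfm, nnhmi, nnhmpb, nnhmi
  Position 0: all 'n' => match
  Position 1: all 'n' => match
  Position 2: all 'h' => match
  Position 3: all 'm' => match
  Position 4: ('k', 'i', 'p', 'i') => mismatch, stop
LCP = "nnhm" (length 4)

4


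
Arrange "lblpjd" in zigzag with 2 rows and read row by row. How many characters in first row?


Zigzag "lblpjd" into 2 rows:
Placing characters:
  'l' => row 0
  'b' => row 1
  'l' => row 0
  'p' => row 1
  'j' => row 0
  'd' => row 1
Rows:
  Row 0: "llj"
  Row 1: "bpd"
First row length: 3

3


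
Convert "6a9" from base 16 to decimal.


Input: "6a9" in base 16
Positional expansion:
  Digit '6' (value 6) x 16^2 = 1536
  Digit 'a' (value 10) x 16^1 = 160
  Digit '9' (value 9) x 16^0 = 9
Sum = 1705

1705


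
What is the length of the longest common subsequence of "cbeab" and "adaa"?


LCS of "cbeab" and "adaa"
DP table:
           a    d    a    a
      0    0    0    0    0
  c   0    0    0    0    0
  b   0    0    0    0    0
  e   0    0    0    0    0
  a   0    1    1    1    1
  b   0    1    1    1    1
LCS length = dp[5][4] = 1

1


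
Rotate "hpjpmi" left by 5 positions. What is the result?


Input: "hpjpmi", rotate left by 5
First 5 characters: "hpjpm"
Remaining characters: "i"
Concatenate remaining + first: "i" + "hpjpm" = "ihpjpm"

ihpjpm


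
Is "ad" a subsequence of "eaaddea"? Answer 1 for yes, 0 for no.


Check if "ad" is a subsequence of "eaaddea"
Greedy scan:
  Position 0 ('e'): no match needed
  Position 1 ('a'): matches sub[0] = 'a'
  Position 2 ('a'): no match needed
  Position 3 ('d'): matches sub[1] = 'd'
  Position 4 ('d'): no match needed
  Position 5 ('e'): no match needed
  Position 6 ('a'): no match needed
All 2 characters matched => is a subsequence

1


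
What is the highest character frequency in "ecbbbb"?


Input: ecbbbb
Character counts:
  'b': 4
  'c': 1
  'e': 1
Maximum frequency: 4

4


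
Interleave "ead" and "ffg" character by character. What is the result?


Interleaving "ead" and "ffg":
  Position 0: 'e' from first, 'f' from second => "ef"
  Position 1: 'a' from first, 'f' from second => "af"
  Position 2: 'd' from first, 'g' from second => "dg"
Result: efafdg

efafdg


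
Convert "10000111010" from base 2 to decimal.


Input: "10000111010" in base 2
Positional expansion:
  Digit '1' (value 1) x 2^10 = 1024
  Digit '0' (value 0) x 2^9 = 0
  Digit '0' (value 0) x 2^8 = 0
  Digit '0' (value 0) x 2^7 = 0
  Digit '0' (value 0) x 2^6 = 0
  Digit '1' (value 1) x 2^5 = 32
  Digit '1' (value 1) x 2^4 = 16
  Digit '1' (value 1) x 2^3 = 8
  Digit '0' (value 0) x 2^2 = 0
  Digit '1' (value 1) x 2^1 = 2
  Digit '0' (value 0) x 2^0 = 0
Sum = 1082

1082


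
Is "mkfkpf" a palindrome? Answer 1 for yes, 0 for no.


Input: mkfkpf
Reversed: fpkfkm
  Compare pos 0 ('m') with pos 5 ('f'): MISMATCH
  Compare pos 1 ('k') with pos 4 ('p'): MISMATCH
  Compare pos 2 ('f') with pos 3 ('k'): MISMATCH
Result: not a palindrome

0


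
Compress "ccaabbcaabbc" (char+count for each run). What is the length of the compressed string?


Input: ccaabbcaabbc
Runs:
  'c' x 2 => "c2"
  'a' x 2 => "a2"
  'b' x 2 => "b2"
  'c' x 1 => "c1"
  'a' x 2 => "a2"
  'b' x 2 => "b2"
  'c' x 1 => "c1"
Compressed: "c2a2b2c1a2b2c1"
Compressed length: 14

14


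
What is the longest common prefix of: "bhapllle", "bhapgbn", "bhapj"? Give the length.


Words: bhapllle, bhapgbn, bhapj
  Position 0: all 'b' => match
  Position 1: all 'h' => match
  Position 2: all 'a' => match
  Position 3: all 'p' => match
  Position 4: ('l', 'g', 'j') => mismatch, stop
LCP = "bhap" (length 4)

4


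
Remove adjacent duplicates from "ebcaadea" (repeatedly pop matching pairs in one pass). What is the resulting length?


Input: ebcaadea
Stack-based adjacent duplicate removal:
  Read 'e': push. Stack: e
  Read 'b': push. Stack: eb
  Read 'c': push. Stack: ebc
  Read 'a': push. Stack: ebca
  Read 'a': matches stack top 'a' => pop. Stack: ebc
  Read 'd': push. Stack: ebcd
  Read 'e': push. Stack: ebcde
  Read 'a': push. Stack: ebcdea
Final stack: "ebcdea" (length 6)

6


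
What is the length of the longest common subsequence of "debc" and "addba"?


LCS of "debc" and "addba"
DP table:
           a    d    d    b    a
      0    0    0    0    0    0
  d   0    0    1    1    1    1
  e   0    0    1    1    1    1
  b   0    0    1    1    2    2
  c   0    0    1    1    2    2
LCS length = dp[4][5] = 2

2


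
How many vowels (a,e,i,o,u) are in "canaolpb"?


Input: canaolpb
Checking each character:
  'c' at position 0: consonant
  'a' at position 1: vowel (running total: 1)
  'n' at position 2: consonant
  'a' at position 3: vowel (running total: 2)
  'o' at position 4: vowel (running total: 3)
  'l' at position 5: consonant
  'p' at position 6: consonant
  'b' at position 7: consonant
Total vowels: 3

3


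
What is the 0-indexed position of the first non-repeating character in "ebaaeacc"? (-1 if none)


Input: ebaaeacc
Character frequencies:
  'a': 3
  'b': 1
  'c': 2
  'e': 2
Scanning left to right for freq == 1:
  Position 0 ('e'): freq=2, skip
  Position 1 ('b'): unique! => answer = 1

1


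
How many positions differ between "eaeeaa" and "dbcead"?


Comparing "eaeeaa" and "dbcead" position by position:
  Position 0: 'e' vs 'd' => DIFFER
  Position 1: 'a' vs 'b' => DIFFER
  Position 2: 'e' vs 'c' => DIFFER
  Position 3: 'e' vs 'e' => same
  Position 4: 'a' vs 'a' => same
  Position 5: 'a' vs 'd' => DIFFER
Positions that differ: 4

4


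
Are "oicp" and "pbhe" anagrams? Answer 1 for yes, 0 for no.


Strings: "oicp", "pbhe"
Sorted first:  ciop
Sorted second: behp
Differ at position 0: 'c' vs 'b' => not anagrams

0


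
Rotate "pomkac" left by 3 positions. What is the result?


Input: "pomkac", rotate left by 3
First 3 characters: "pom"
Remaining characters: "kac"
Concatenate remaining + first: "kac" + "pom" = "kacpom"

kacpom


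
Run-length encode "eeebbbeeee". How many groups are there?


Input: eeebbbeeee
Scanning for consecutive runs:
  Group 1: 'e' x 3 (positions 0-2)
  Group 2: 'b' x 3 (positions 3-5)
  Group 3: 'e' x 4 (positions 6-9)
Total groups: 3

3


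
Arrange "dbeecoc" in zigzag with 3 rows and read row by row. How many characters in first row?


Zigzag "dbeecoc" into 3 rows:
Placing characters:
  'd' => row 0
  'b' => row 1
  'e' => row 2
  'e' => row 1
  'c' => row 0
  'o' => row 1
  'c' => row 2
Rows:
  Row 0: "dc"
  Row 1: "beo"
  Row 2: "ec"
First row length: 2

2


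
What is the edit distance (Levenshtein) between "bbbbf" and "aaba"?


Computing edit distance: "bbbbf" -> "aaba"
DP table:
           a    a    b    a
      0    1    2    3    4
  b   1    1    2    2    3
  b   2    2    2    2    3
  b   3    3    3    2    3
  b   4    4    4    3    3
  f   5    5    5    4    4
Edit distance = dp[5][4] = 4

4


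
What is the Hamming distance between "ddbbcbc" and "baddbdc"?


Comparing "ddbbcbc" and "baddbdc" position by position:
  Position 0: 'd' vs 'b' => differ
  Position 1: 'd' vs 'a' => differ
  Position 2: 'b' vs 'd' => differ
  Position 3: 'b' vs 'd' => differ
  Position 4: 'c' vs 'b' => differ
  Position 5: 'b' vs 'd' => differ
  Position 6: 'c' vs 'c' => same
Total differences (Hamming distance): 6

6


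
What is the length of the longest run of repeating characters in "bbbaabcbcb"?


Input: "bbbaabcbcb"
Scanning for longest run:
  Position 1 ('b'): continues run of 'b', length=2
  Position 2 ('b'): continues run of 'b', length=3
  Position 3 ('a'): new char, reset run to 1
  Position 4 ('a'): continues run of 'a', length=2
  Position 5 ('b'): new char, reset run to 1
  Position 6 ('c'): new char, reset run to 1
  Position 7 ('b'): new char, reset run to 1
  Position 8 ('c'): new char, reset run to 1
  Position 9 ('b'): new char, reset run to 1
Longest run: 'b' with length 3

3


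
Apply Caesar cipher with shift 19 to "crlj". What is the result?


Caesar cipher: shift "crlj" by 19
  'c' (pos 2) + 19 = pos 21 = 'v'
  'r' (pos 17) + 19 = pos 10 = 'k'
  'l' (pos 11) + 19 = pos 4 = 'e'
  'j' (pos 9) + 19 = pos 2 = 'c'
Result: vkec

vkec


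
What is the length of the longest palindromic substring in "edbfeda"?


Input: "edbfeda"
Checking substrings for palindromes:
  No multi-char palindromic substrings found
Longest palindromic substring: "e" with length 1

1


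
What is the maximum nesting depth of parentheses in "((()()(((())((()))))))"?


Input: "((()()(((())((()))))))"
Tracking depth:
  Position 0 '(': depth becomes 1
  Position 1 '(': depth becomes 2
  Position 2 '(': depth becomes 3
  Position 3 ')': depth becomes 2
  Position 4 '(': depth becomes 3
  Position 5 ')': depth becomes 2
  Position 6 '(': depth becomes 3
  Position 7 '(': depth becomes 4
  Position 8 '(': depth becomes 5
  Position 9 '(': depth becomes 6
  Position 10 ')': depth becomes 5
  Position 11 ')': depth becomes 4
  Position 12 '(': depth becomes 5
  Position 13 '(': depth becomes 6
  Position 14 '(': depth becomes 7
  Position 15 ')': depth becomes 6
  Position 16 ')': depth becomes 5
  Position 17 ')': depth becomes 4
  Position 18 ')': depth becomes 3
  Position 19 ')': depth becomes 2
  Position 20 ')': depth becomes 1
  Position 21 ')': depth becomes 0
Maximum depth reached: 7

7


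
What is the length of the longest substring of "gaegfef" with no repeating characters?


Input: "gaegfef"
Sliding window (track last position of each char):
  Position 0 ('g'): window [0,0] length 1 -- new best
  Position 1 ('a'): window [0,1] length 2 -- new best
  Position 2 ('e'): window [0,2] length 3 -- new best
  Position 3 ('g'): repeat (last at 0), move window start to 1
  Position 3 ('g'): window [1,3] length 3
  Position 4 ('f'): window [1,4] length 4 -- new best
  Position 5 ('e'): repeat (last at 2), move window start to 3
  Position 5 ('e'): window [3,5] length 3
  Position 6 ('f'): repeat (last at 4), move window start to 5
  Position 6 ('f'): window [5,6] length 2
Longest substring with no repeats: "aegf" with length 4

4


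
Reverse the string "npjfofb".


Input: npjfofb
Reading characters right to left:
  Position 6: 'b'
  Position 5: 'f'
  Position 4: 'o'
  Position 3: 'f'
  Position 2: 'j'
  Position 1: 'p'
  Position 0: 'n'
Reversed: bfofjpn

bfofjpn


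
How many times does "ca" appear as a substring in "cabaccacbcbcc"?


Searching for "ca" in "cabaccacbcbcc"
Scanning each position:
  Position 0: "ca" => MATCH
  Position 1: "ab" => no
  Position 2: "ba" => no
  Position 3: "ac" => no
  Position 4: "cc" => no
  Position 5: "ca" => MATCH
  Position 6: "ac" => no
  Position 7: "cb" => no
  Position 8: "bc" => no
  Position 9: "cb" => no
  Position 10: "bc" => no
  Position 11: "cc" => no
Total occurrences: 2

2


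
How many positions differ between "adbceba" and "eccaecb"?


Comparing "adbceba" and "eccaecb" position by position:
  Position 0: 'a' vs 'e' => DIFFER
  Position 1: 'd' vs 'c' => DIFFER
  Position 2: 'b' vs 'c' => DIFFER
  Position 3: 'c' vs 'a' => DIFFER
  Position 4: 'e' vs 'e' => same
  Position 5: 'b' vs 'c' => DIFFER
  Position 6: 'a' vs 'b' => DIFFER
Positions that differ: 6

6


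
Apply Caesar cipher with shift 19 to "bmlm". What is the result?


Caesar cipher: shift "bmlm" by 19
  'b' (pos 1) + 19 = pos 20 = 'u'
  'm' (pos 12) + 19 = pos 5 = 'f'
  'l' (pos 11) + 19 = pos 4 = 'e'
  'm' (pos 12) + 19 = pos 5 = 'f'
Result: ufef

ufef


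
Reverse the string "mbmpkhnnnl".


Input: mbmpkhnnnl
Reading characters right to left:
  Position 9: 'l'
  Position 8: 'n'
  Position 7: 'n'
  Position 6: 'n'
  Position 5: 'h'
  Position 4: 'k'
  Position 3: 'p'
  Position 2: 'm'
  Position 1: 'b'
  Position 0: 'm'
Reversed: lnnnhkpmbm

lnnnhkpmbm


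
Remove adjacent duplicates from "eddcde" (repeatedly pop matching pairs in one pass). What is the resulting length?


Input: eddcde
Stack-based adjacent duplicate removal:
  Read 'e': push. Stack: e
  Read 'd': push. Stack: ed
  Read 'd': matches stack top 'd' => pop. Stack: e
  Read 'c': push. Stack: ec
  Read 'd': push. Stack: ecd
  Read 'e': push. Stack: ecde
Final stack: "ecde" (length 4)

4


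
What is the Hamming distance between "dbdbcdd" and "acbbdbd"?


Comparing "dbdbcdd" and "acbbdbd" position by position:
  Position 0: 'd' vs 'a' => differ
  Position 1: 'b' vs 'c' => differ
  Position 2: 'd' vs 'b' => differ
  Position 3: 'b' vs 'b' => same
  Position 4: 'c' vs 'd' => differ
  Position 5: 'd' vs 'b' => differ
  Position 6: 'd' vs 'd' => same
Total differences (Hamming distance): 5

5


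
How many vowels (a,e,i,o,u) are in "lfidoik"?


Input: lfidoik
Checking each character:
  'l' at position 0: consonant
  'f' at position 1: consonant
  'i' at position 2: vowel (running total: 1)
  'd' at position 3: consonant
  'o' at position 4: vowel (running total: 2)
  'i' at position 5: vowel (running total: 3)
  'k' at position 6: consonant
Total vowels: 3

3


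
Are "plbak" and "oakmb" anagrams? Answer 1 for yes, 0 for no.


Strings: "plbak", "oakmb"
Sorted first:  abklp
Sorted second: abkmo
Differ at position 3: 'l' vs 'm' => not anagrams

0


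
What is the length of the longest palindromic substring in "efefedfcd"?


Input: "efefedfcd"
Checking substrings for palindromes:
  [0:5] "efefe" (len 5) => palindrome
  [0:3] "efe" (len 3) => palindrome
  [1:4] "fef" (len 3) => palindrome
  [2:5] "efe" (len 3) => palindrome
Longest palindromic substring: "efefe" with length 5

5


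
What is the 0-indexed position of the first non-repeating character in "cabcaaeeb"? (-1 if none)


Input: cabcaaeeb
Character frequencies:
  'a': 3
  'b': 2
  'c': 2
  'e': 2
Scanning left to right for freq == 1:
  Position 0 ('c'): freq=2, skip
  Position 1 ('a'): freq=3, skip
  Position 2 ('b'): freq=2, skip
  Position 3 ('c'): freq=2, skip
  Position 4 ('a'): freq=3, skip
  Position 5 ('a'): freq=3, skip
  Position 6 ('e'): freq=2, skip
  Position 7 ('e'): freq=2, skip
  Position 8 ('b'): freq=2, skip
  No unique character found => answer = -1

-1


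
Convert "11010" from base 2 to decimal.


Input: "11010" in base 2
Positional expansion:
  Digit '1' (value 1) x 2^4 = 16
  Digit '1' (value 1) x 2^3 = 8
  Digit '0' (value 0) x 2^2 = 0
  Digit '1' (value 1) x 2^1 = 2
  Digit '0' (value 0) x 2^0 = 0
Sum = 26

26


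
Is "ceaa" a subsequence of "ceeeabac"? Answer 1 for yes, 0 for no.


Check if "ceaa" is a subsequence of "ceeeabac"
Greedy scan:
  Position 0 ('c'): matches sub[0] = 'c'
  Position 1 ('e'): matches sub[1] = 'e'
  Position 2 ('e'): no match needed
  Position 3 ('e'): no match needed
  Position 4 ('a'): matches sub[2] = 'a'
  Position 5 ('b'): no match needed
  Position 6 ('a'): matches sub[3] = 'a'
  Position 7 ('c'): no match needed
All 4 characters matched => is a subsequence

1


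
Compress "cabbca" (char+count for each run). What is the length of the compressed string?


Input: cabbca
Runs:
  'c' x 1 => "c1"
  'a' x 1 => "a1"
  'b' x 2 => "b2"
  'c' x 1 => "c1"
  'a' x 1 => "a1"
Compressed: "c1a1b2c1a1"
Compressed length: 10

10


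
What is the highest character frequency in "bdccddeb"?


Input: bdccddeb
Character counts:
  'b': 2
  'c': 2
  'd': 3
  'e': 1
Maximum frequency: 3

3


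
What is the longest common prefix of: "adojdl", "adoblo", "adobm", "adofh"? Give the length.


Words: adojdl, adoblo, adobm, adofh
  Position 0: all 'a' => match
  Position 1: all 'd' => match
  Position 2: all 'o' => match
  Position 3: ('j', 'b', 'b', 'f') => mismatch, stop
LCP = "ado" (length 3)

3


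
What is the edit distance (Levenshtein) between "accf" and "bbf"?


Computing edit distance: "accf" -> "bbf"
DP table:
           b    b    f
      0    1    2    3
  a   1    1    2    3
  c   2    2    2    3
  c   3    3    3    3
  f   4    4    4    3
Edit distance = dp[4][3] = 3

3


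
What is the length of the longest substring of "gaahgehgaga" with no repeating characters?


Input: "gaahgehgaga"
Sliding window (track last position of each char):
  Position 0 ('g'): window [0,0] length 1 -- new best
  Position 1 ('a'): window [0,1] length 2 -- new best
  Position 2 ('a'): repeat (last at 1), move window start to 2
  Position 2 ('a'): window [2,2] length 1
  Position 3 ('h'): window [2,3] length 2
  Position 4 ('g'): window [2,4] length 3 -- new best
  Position 5 ('e'): window [2,5] length 4 -- new best
  Position 6 ('h'): repeat (last at 3), move window start to 4
  Position 6 ('h'): window [4,6] length 3
  Position 7 ('g'): repeat (last at 4), move window start to 5
  Position 7 ('g'): window [5,7] length 3
  Position 8 ('a'): window [5,8] length 4
  Position 9 ('g'): repeat (last at 7), move window start to 8
  Position 9 ('g'): window [8,9] length 2
  Position 10 ('a'): repeat (last at 8), move window start to 9
  Position 10 ('a'): window [9,10] length 2
Longest substring with no repeats: "ahge" with length 4

4


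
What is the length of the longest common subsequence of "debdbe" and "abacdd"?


LCS of "debdbe" and "abacdd"
DP table:
           a    b    a    c    d    d
      0    0    0    0    0    0    0
  d   0    0    0    0    0    1    1
  e   0    0    0    0    0    1    1
  b   0    0    1    1    1    1    1
  d   0    0    1    1    1    2    2
  b   0    0    1    1    1    2    2
  e   0    0    1    1    1    2    2
LCS length = dp[6][6] = 2

2


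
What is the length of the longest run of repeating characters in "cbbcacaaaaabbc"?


Input: "cbbcacaaaaabbc"
Scanning for longest run:
  Position 1 ('b'): new char, reset run to 1
  Position 2 ('b'): continues run of 'b', length=2
  Position 3 ('c'): new char, reset run to 1
  Position 4 ('a'): new char, reset run to 1
  Position 5 ('c'): new char, reset run to 1
  Position 6 ('a'): new char, reset run to 1
  Position 7 ('a'): continues run of 'a', length=2
  Position 8 ('a'): continues run of 'a', length=3
  Position 9 ('a'): continues run of 'a', length=4
  Position 10 ('a'): continues run of 'a', length=5
  Position 11 ('b'): new char, reset run to 1
  Position 12 ('b'): continues run of 'b', length=2
  Position 13 ('c'): new char, reset run to 1
Longest run: 'a' with length 5

5


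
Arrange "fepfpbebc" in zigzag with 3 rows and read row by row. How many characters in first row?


Zigzag "fepfpbebc" into 3 rows:
Placing characters:
  'f' => row 0
  'e' => row 1
  'p' => row 2
  'f' => row 1
  'p' => row 0
  'b' => row 1
  'e' => row 2
  'b' => row 1
  'c' => row 0
Rows:
  Row 0: "fpc"
  Row 1: "efbb"
  Row 2: "pe"
First row length: 3

3


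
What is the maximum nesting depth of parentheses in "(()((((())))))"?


Input: "(()((((())))))"
Tracking depth:
  Position 0 '(': depth becomes 1
  Position 1 '(': depth becomes 2
  Position 2 ')': depth becomes 1
  Position 3 '(': depth becomes 2
  Position 4 '(': depth becomes 3
  Position 5 '(': depth becomes 4
  Position 6 '(': depth becomes 5
  Position 7 '(': depth becomes 6
  Position 8 ')': depth becomes 5
  Position 9 ')': depth becomes 4
  Position 10 ')': depth becomes 3
  Position 11 ')': depth becomes 2
  Position 12 ')': depth becomes 1
  Position 13 ')': depth becomes 0
Maximum depth reached: 6

6


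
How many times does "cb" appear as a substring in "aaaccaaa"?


Searching for "cb" in "aaaccaaa"
Scanning each position:
  Position 0: "aa" => no
  Position 1: "aa" => no
  Position 2: "ac" => no
  Position 3: "cc" => no
  Position 4: "ca" => no
  Position 5: "aa" => no
  Position 6: "aa" => no
Total occurrences: 0

0


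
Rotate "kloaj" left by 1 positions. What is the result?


Input: "kloaj", rotate left by 1
First 1 characters: "k"
Remaining characters: "loaj"
Concatenate remaining + first: "loaj" + "k" = "loajk"

loajk


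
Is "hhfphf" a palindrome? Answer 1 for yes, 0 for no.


Input: hhfphf
Reversed: fhpfhh
  Compare pos 0 ('h') with pos 5 ('f'): MISMATCH
  Compare pos 1 ('h') with pos 4 ('h'): match
  Compare pos 2 ('f') with pos 3 ('p'): MISMATCH
Result: not a palindrome

0


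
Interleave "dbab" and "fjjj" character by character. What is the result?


Interleaving "dbab" and "fjjj":
  Position 0: 'd' from first, 'f' from second => "df"
  Position 1: 'b' from first, 'j' from second => "bj"
  Position 2: 'a' from first, 'j' from second => "aj"
  Position 3: 'b' from first, 'j' from second => "bj"
Result: dfbjajbj

dfbjajbj


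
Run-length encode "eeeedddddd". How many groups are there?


Input: eeeedddddd
Scanning for consecutive runs:
  Group 1: 'e' x 4 (positions 0-3)
  Group 2: 'd' x 6 (positions 4-9)
Total groups: 2

2


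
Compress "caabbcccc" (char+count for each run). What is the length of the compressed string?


Input: caabbcccc
Runs:
  'c' x 1 => "c1"
  'a' x 2 => "a2"
  'b' x 2 => "b2"
  'c' x 4 => "c4"
Compressed: "c1a2b2c4"
Compressed length: 8

8


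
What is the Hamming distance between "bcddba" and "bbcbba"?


Comparing "bcddba" and "bbcbba" position by position:
  Position 0: 'b' vs 'b' => same
  Position 1: 'c' vs 'b' => differ
  Position 2: 'd' vs 'c' => differ
  Position 3: 'd' vs 'b' => differ
  Position 4: 'b' vs 'b' => same
  Position 5: 'a' vs 'a' => same
Total differences (Hamming distance): 3

3


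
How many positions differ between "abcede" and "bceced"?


Comparing "abcede" and "bceced" position by position:
  Position 0: 'a' vs 'b' => DIFFER
  Position 1: 'b' vs 'c' => DIFFER
  Position 2: 'c' vs 'e' => DIFFER
  Position 3: 'e' vs 'c' => DIFFER
  Position 4: 'd' vs 'e' => DIFFER
  Position 5: 'e' vs 'd' => DIFFER
Positions that differ: 6

6
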